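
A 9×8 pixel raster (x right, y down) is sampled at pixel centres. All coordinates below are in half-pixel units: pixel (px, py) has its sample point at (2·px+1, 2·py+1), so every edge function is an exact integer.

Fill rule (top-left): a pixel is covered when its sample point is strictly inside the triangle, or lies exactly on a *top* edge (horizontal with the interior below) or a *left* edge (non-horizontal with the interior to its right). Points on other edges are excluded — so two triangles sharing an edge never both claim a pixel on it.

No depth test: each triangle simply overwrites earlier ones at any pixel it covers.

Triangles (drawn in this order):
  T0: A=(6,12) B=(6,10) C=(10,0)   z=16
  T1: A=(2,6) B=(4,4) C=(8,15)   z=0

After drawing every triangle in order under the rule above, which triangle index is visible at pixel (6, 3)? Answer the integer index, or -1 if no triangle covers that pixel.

T0:
  2·area = 8
  edge (6, 12)→(6, 10): d=(0,-2) top-left  bias=+0
  edge (6, 10)→(10, 0): d=(4,-10) top-left  bias=+0
  edge (10, 0)→(6, 12): d=(-4,12) right/bottom  bias=-1
    (4,1)@(9, 3): e=[6,2,0] → .  [on edge]
    (3,4)@(7, 9): e=[2,6,0] → .  [on edge]
    (2,7)@(5, 15): e=[-2,10,0] → .  [on edge]
  covered (0 px):
    . . . . . . . . .
    . . . . . . . . .
    . . . . . . . . .
    . . . . . . . . .
    . . . . . . . . .
    . . . . . . . . .
    . . . . . . . . .
    . . . . . . . . .
T1:
  2·area = 30
  edge (2, 6)→(4, 4): d=(2,-2) top-left  bias=+0
  edge (4, 4)→(8, 15): d=(4,11) right/bottom  bias=-1
  edge (8, 15)→(2, 6): d=(-6,-9) top-left  bias=+0
    (3,0)@(7, 1): e=[0,-45,75] → .  [on edge]
    (2,1)@(5, 3): e=[0,-15,45] → .  [on edge]
    (1,2)@(3, 5): e=[0,15,15] → X  [on edge]
    (2,2)@(5, 5): e=[4,-7,33] → .
    (0,3)@(1, 7): e=[0,45,-15] → .  [on edge]
    (1,3)@(3, 7): e=[4,23,3] → X
    (2,3)@(5, 7): e=[8,1,21] → X
    (3,3)@(7, 7): e=[12,-21,39] → .
    (1,4)@(3, 9): e=[8,31,-9] → .
    (2,4)@(5, 9): e=[12,9,9] → X
    (3,4)@(7, 9): e=[16,-13,27] → .
    (2,5)@(5, 11): e=[16,17,-3] → .
  covered (5 px):
    . . . . . . . . .
    . . . . . . . . .
    . X . . . . . . .
    . X X . . . . . .
    . . X . . . . . .
    . . . . . . . . .
    . . . X . . . . .
    . . . . . . . . .

Z-buffer (winner per pixel, '.' = empty):
  . . . . . . . . .
  . . . . . . . . .
  . 1 . . . . . . .
  . 1 1 . . . . . .
  . . 1 . . . . . .
  . . . . . . . . .
  . . . 1 . . . . .
  . . . . . . . . .

Result: -1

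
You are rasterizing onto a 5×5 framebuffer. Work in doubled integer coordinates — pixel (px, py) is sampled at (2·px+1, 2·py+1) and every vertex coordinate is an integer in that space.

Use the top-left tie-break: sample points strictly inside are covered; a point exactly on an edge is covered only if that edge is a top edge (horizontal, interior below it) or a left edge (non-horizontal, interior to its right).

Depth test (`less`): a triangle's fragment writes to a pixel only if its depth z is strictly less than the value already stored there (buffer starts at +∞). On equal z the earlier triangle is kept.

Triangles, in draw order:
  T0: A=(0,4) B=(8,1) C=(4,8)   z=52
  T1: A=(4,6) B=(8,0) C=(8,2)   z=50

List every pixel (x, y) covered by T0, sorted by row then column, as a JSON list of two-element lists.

T0:
  2·area = 44
  edge (0, 4)→(8, 1): d=(8,-3) top-left  bias=+0
  edge (8, 1)→(4, 8): d=(-4,7) right/bottom  bias=-1
  edge (4, 8)→(0, 4): d=(-4,-4) top-left  bias=+0
    (1,1)@(3, 3): e=[1,27,16] → X
    (2,1)@(5, 3): e=[7,13,24] → X
    (3,1)@(7, 3): e=[13,-1,32] → .
    (0,2)@(1, 5): e=[11,33,0] → X  [on edge]
    (3,2)@(7, 5): e=[29,-9,24] → .
    (0,3)@(1, 7): e=[27,25,-8] → .
    (1,3)@(3, 7): e=[33,11,0] → X  [on edge]
    (2,3)@(5, 7): e=[39,-3,8] → .
    (1,4)@(3, 9): e=[49,3,-8] → .
    (2,4)@(5, 9): e=[55,-11,0] → .  [on edge]
  covered (6 px):
    . . . . .
    . X X . .
    X X X . .
    . X . . .
    . . . . .
T1:
  2·area = 8
  edge (4, 6)→(8, 0): d=(4,-6) top-left  bias=+0
  edge (8, 0)→(8, 2): d=(0,2) right/bottom  bias=-1
  edge (8, 2)→(4, 6): d=(-4,4) right/bottom  bias=-1
    (4,0)@(9, 1): e=[10,-2,0] → .  [on edge]
    (3,1)@(7, 3): e=[6,2,0] → .  [on edge]
    (2,2)@(5, 5): e=[2,6,0] → .  [on edge]
    (1,3)@(3, 7): e=[-2,10,0] → .  [on edge]
    (0,4)@(1, 9): e=[-6,14,0] → .  [on edge]
  covered (0 px):
    . . . . .
    . . . . .
    . . . . .
    . . . . .
    . . . . .

Result: [[1,1],[2,1],[0,2],[1,2],[2,2],[1,3]]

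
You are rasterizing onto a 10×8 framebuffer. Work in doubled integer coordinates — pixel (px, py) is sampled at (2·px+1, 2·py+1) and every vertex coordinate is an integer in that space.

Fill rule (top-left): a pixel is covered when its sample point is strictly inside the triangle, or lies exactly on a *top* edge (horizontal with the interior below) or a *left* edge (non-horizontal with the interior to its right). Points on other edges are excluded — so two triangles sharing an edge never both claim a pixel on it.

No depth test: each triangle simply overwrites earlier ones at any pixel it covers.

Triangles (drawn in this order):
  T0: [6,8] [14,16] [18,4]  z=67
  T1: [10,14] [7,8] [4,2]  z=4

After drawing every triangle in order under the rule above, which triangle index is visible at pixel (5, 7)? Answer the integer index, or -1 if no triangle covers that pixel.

T0:
  2·area = 128  (B↔C swapped to make it positive)
  edge (6, 8)→(18, 4): d=(12,-4) top-left  bias=+0
  edge (18, 4)→(14, 16): d=(-4,12) right/bottom  bias=-1
  edge (14, 16)→(6, 8): d=(-8,-8) top-left  bias=+0
    (9,0)@(19, 1): e=[-32,0,160] → .  [on edge]
    (0,1)@(1, 3): e=[-80,208,0] → .  [on edge]
    (1,2)@(3, 5): e=[-48,176,0] → .  [on edge]
    (7,2)@(15, 5): e=[0,32,96] → X  [on edge]
    (8,2)@(17, 5): e=[8,8,112] → X
    (9,2)@(19, 5): e=[16,-16,128] → .
    (2,3)@(5, 7): e=[-16,144,0] → .  [on edge]
    (4,3)@(9, 7): e=[0,96,32] → X  [on edge]
    (5,3)@(11, 7): e=[8,72,48] → X
    (6,3)@(13, 7): e=[16,48,64] → X
    (8,3)@(17, 7): e=[32,0,96] → .  [on edge]
    (1,4)@(3, 9): e=[0,160,-32] → .  [on edge]
    (3,4)@(7, 9): e=[16,112,0] → X  [on edge]
    (4,5)@(9, 11): e=[48,80,0] → X  [on edge]
    (5,6)@(11, 13): e=[80,48,0] → X  [on edge]
    (7,6)@(15, 13): e=[96,0,32] → .  [on edge]
    (6,7)@(13, 15): e=[112,16,0] → X  [on edge]
  covered (18 px):
    . . . . . . . . . .
    . . . . . . . . . .
    . . . . . . . X X .
    . . . . X X X X . .
    . . . X X X X X . .
    . . . . X X X X . .
    . . . . . X X . . .
    . . . . . . X . . .
T1:
  degenerate (2·area = 0) — covers nothing

Z-buffer (winner per pixel, '.' = empty):
  . . . . . . . . . .
  . . . . . . . . . .
  . . . . . . . 0 0 .
  . . . . 0 0 0 0 . .
  . . . 0 0 0 0 0 . .
  . . . . 0 0 0 0 . .
  . . . . . 0 0 . . .
  . . . . . . 0 . . .

Result: -1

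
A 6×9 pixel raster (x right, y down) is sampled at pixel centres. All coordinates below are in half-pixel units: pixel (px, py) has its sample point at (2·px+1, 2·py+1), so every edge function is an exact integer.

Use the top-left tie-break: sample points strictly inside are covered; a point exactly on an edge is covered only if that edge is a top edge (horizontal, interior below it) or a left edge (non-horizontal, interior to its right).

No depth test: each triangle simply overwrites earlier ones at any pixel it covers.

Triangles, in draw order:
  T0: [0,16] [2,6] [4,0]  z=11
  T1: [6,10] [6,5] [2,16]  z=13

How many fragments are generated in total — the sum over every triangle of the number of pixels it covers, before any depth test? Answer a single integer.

T0:
  2·area = 8
  edge (0, 16)→(2, 6): d=(2,-10) top-left  bias=+0
  edge (2, 6)→(4, 0): d=(2,-6) top-left  bias=+0
  edge (4, 0)→(0, 16): d=(-4,16) right/bottom  bias=-1
    (1,0)@(3, 1): e=[0,-4,12] → .  [on edge]
    (1,1)@(3, 3): e=[4,0,4] → X  [on edge]
    (2,1)@(5, 3): e=[24,12,-28] → .
    (1,2)@(3, 5): e=[8,4,-4] → .
    (0,4)@(1, 9): e=[-4,0,12] → .  [on edge]
    (0,5)@(1, 11): e=[0,4,4] → X  [on edge]
    (1,5)@(3, 11): e=[20,16,-28] → .
    (0,6)@(1, 13): e=[4,8,-4] → .
  covered (2 px):
    . . . . . .
    . X . . . .
    . . . . . .
    . . . . . .
    . . . . . .
    X . . . . .
    . . . . . .
    . . . . . .
    . . . . . .
T1:
  2·area = 20  (B↔C swapped to make it positive)
  edge (6, 10)→(2, 16): d=(-4,6) right/bottom  bias=-1
  edge (2, 16)→(6, 5): d=(4,-11) top-left  bias=+0
  edge (6, 5)→(6, 10): d=(0,5) right/bottom  bias=-1
    (2,4)@(5, 9): e=[10,5,5] → X
    (3,4)@(7, 9): e=[-2,27,-5] → .
    (2,5)@(5, 11): e=[2,13,5] → X
    (3,5)@(7, 11): e=[-10,35,-5] → .
    (2,6)@(5, 13): e=[-6,21,5] → .
  covered (2 px):
    . . . . . .
    . . . . . .
    . . . . . .
    . . . . . .
    . . X . . .
    . . X . . .
    . . . . . .
    . . . . . .
    . . . . . .

Answer: 4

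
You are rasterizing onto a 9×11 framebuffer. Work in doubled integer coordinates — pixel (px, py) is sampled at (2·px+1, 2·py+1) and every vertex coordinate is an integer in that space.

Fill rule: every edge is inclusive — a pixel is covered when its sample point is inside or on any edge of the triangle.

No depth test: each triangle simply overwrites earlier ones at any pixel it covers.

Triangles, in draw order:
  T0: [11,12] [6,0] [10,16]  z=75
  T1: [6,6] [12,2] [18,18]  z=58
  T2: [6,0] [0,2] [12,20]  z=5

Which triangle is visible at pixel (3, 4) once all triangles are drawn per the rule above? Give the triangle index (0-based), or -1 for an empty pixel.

T0:
  2·area = 32  (B↔C swapped to make it positive)
  edge (11, 12)→(10, 16): d=(-1,4) inclusive
  edge (10, 16)→(6, 0): d=(-4,-16) inclusive
  edge (6, 0)→(11, 12): d=(5,12) inclusive
    (3,1)@(7, 3): e=[25,4,3] → #
    (4,1)@(9, 3): e=[17,36,-21] → ·
    (3,2)@(7, 5): e=[23,-4,13] → ·
    (4,4)@(9, 9): e=[11,12,9] → #
    (5,4)@(11, 9): e=[3,44,-15] → ·
    (4,5)@(9, 11): e=[9,4,19] → #
    (5,5)@(11, 11): e=[1,36,-5] → ·
    (4,6)@(9, 13): e=[7,-4,29] → ·
  covered (3 px):
    · · · · · · · · ·
    · · · # · · · · ·
    · · · · · · · · ·
    · · · · · · · · ·
    · · · · # · · · ·
    · · · · # · · · ·
    · · · · · · · · ·
    · · · · · · · · ·
    · · · · · · · · ·
    · · · · · · · · ·
    · · · · · · · · ·
T1:
  2·area = 120
  edge (6, 6)→(12, 2): d=(6,-4) inclusive
  edge (12, 2)→(18, 18): d=(6,16) inclusive
  edge (18, 18)→(6, 6): d=(-12,-12) inclusive
    (0,0)@(1, 1): e=[-50,170,0] → ·  [on edge]
    (1,1)@(3, 3): e=[-30,150,0] → ·  [on edge]
    (5,1)@(11, 3): e=[2,22,96] → #
    (6,1)@(13, 3): e=[10,-10,120] → ·
    (2,2)@(5, 5): e=[-10,130,0] → ·  [on edge]
    (4,2)@(9, 5): e=[6,66,48] → #
    (6,2)@(13, 5): e=[22,2,96] → #
    (7,2)@(15, 5): e=[30,-30,120] → ·
    (3,3)@(7, 7): e=[10,110,0] → #  [on edge]
    (7,3)@(15, 7): e=[42,-18,96] → ·
    (3,4)@(7, 9): e=[22,122,-24] → ·
    (4,4)@(9, 9): e=[30,90,0] → #  [on edge]
    (5,5)@(11, 11): e=[50,70,0] → #  [on edge]
    (6,6)@(13, 13): e=[70,50,0] → #  [on edge]
    (7,7)@(15, 15): e=[90,30,0] → #  [on edge]
    (8,8)@(17, 17): e=[110,10,0] → #  [on edge]
  covered (18 px):
    · · · · · · · · ·
    · · · · · # · · ·
    · · · · # # # · ·
    · · · # # # # · ·
    · · · · # # # · ·
    · · · · · # # # ·
    · · · · · · # # ·
    · · · · · · · # ·
    · · · · · · · · #
    · · · · · · · · ·
    · · · · · · · · ·
T2:
  2·area = 132  (B↔C swapped to make it positive)
  edge (6, 0)→(12, 20): d=(6,20) inclusive
  edge (12, 20)→(0, 2): d=(-12,-18) inclusive
  edge (0, 2)→(6, 0): d=(6,-2) inclusive
    (1,0)@(3, 1): e=[66,66,0] → #  [on edge]
    (2,0)@(5, 1): e=[26,102,4] → #
    (3,0)@(7, 1): e=[-14,138,8] → ·
    (0,1)@(1, 3): e=[118,6,8] → #
    (3,1)@(7, 3): e=[-2,114,20] → ·
    (0,2)@(1, 5): e=[130,-18,20] → ·
    (1,2)@(3, 5): e=[90,18,24] → #
    (3,2)@(7, 5): e=[10,90,32] → #
    (4,2)@(9, 5): e=[-30,126,36] → ·
    (1,3)@(3, 7): e=[102,-6,36] → ·
    (2,3)@(5, 7): e=[62,30,40] → #
    (4,3)@(9, 7): e=[-18,102,48] → ·
  covered (17 px):
    · # # · · · · · ·
    # # # · · · · · ·
    · # # # · · · · ·
    · · # # · · · · ·
    · · # # · · · · ·
    · · · # # · · · ·
    · · · · # · · · ·
    · · · · # · · · ·
    · · · · · # · · ·
    · · · · · · · · ·
    · · · · · · · · ·

Z-buffer (winner per pixel, '.' = empty):
  . 2 2 . . . . . .
  2 2 2 0 . 1 . . .
  . 2 2 2 1 1 1 . .
  . . 2 2 1 1 1 . .
  . . 2 2 1 1 1 . .
  . . . 2 2 1 1 1 .
  . . . . 2 . 1 1 .
  . . . . 2 . . 1 .
  . . . . . 2 . . 1
  . . . . . . . . .
  . . . . . . . . .

Final: 2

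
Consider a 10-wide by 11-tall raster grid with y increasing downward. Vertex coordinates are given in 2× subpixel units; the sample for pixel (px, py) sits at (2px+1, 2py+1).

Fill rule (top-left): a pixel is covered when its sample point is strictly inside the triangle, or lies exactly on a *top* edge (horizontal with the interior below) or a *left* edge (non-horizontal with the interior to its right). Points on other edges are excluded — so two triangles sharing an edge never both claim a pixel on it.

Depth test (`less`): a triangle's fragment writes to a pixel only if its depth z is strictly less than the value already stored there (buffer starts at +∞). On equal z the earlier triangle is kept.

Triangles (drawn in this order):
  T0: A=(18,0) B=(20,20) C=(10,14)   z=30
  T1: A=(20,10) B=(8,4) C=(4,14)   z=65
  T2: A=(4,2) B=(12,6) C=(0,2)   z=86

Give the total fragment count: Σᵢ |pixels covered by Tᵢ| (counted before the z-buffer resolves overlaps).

T0:
  2·area = 188
  edge (18, 0)→(20, 20): d=(2,20) right/bottom  bias=-1
  edge (20, 20)→(10, 14): d=(-10,-6) top-left  bias=+0
  edge (10, 14)→(18, 0): d=(8,-14) top-left  bias=+0
    (8,1)@(17, 3): e=[26,152,10] → █
    (9,1)@(19, 3): e=[-14,164,38] → ·
    (8,2)@(17, 5): e=[30,132,26] → █
    (9,2)@(19, 5): e=[-10,144,54] → ·
    (7,3)@(15, 7): e=[74,100,14] → █
    (9,3)@(19, 7): e=[-6,124,70] → ·
    (6,4)@(13, 9): e=[118,68,2] → █
    (9,4)@(19, 9): e=[-2,104,86] → ·
    (2,5)@(5, 11): e=[282,0,-94] → ·  [on edge]
    (6,5)@(13, 11): e=[122,48,18] → █
    (9,5)@(19, 11): e=[2,84,102] → █
    (5,6)@(11, 13): e=[166,16,6] → █
    (7,8)@(15, 17): e=[94,0,94] → █  [on edge]
  covered (24 px):
    · · · · · · · · · ·
    · · · · · · · · █ ·
    · · · · · · · · █ ·
    · · · · · · · █ █ ·
    · · · · · · █ █ █ ·
    · · · · · · █ █ █ █
    · · · · · █ █ █ █ █
    · · · · · · █ █ █ █
    · · · · · · · █ █ █
    · · · · · · · · · █
    · · · · · · · · · ·
T1:
  2·area = 144  (B↔C swapped to make it positive)
  edge (20, 10)→(4, 14): d=(-16,4) right/bottom  bias=-1
  edge (4, 14)→(8, 4): d=(4,-10) top-left  bias=+0
  edge (8, 4)→(20, 10): d=(12,6) right/bottom  bias=-1
    (4,2)@(9, 5): e=[124,14,6] → █
    (5,2)@(11, 5): e=[116,34,-6] → ·
    (3,3)@(7, 7): e=[100,2,42] → █
    (5,3)@(11, 7): e=[84,42,18] → █
    (6,3)@(13, 7): e=[76,62,6] → █
    (7,3)@(15, 7): e=[68,82,-6] → ·
    (3,4)@(7, 9): e=[68,10,66] → █
    (7,4)@(15, 9): e=[36,90,18] → █
    (8,4)@(17, 9): e=[28,110,6] → █
    (9,4)@(19, 9): e=[20,130,-6] → ·
    (3,5)@(7, 11): e=[36,18,90] → █
    (8,5)@(17, 11): e=[-4,118,30] → ·
  covered (18 px):
    · · · · · · · · · ·
    · · · · · · · · · ·
    · · · · █ · · · · ·
    · · · █ █ █ █ · · ·
    · · · █ █ █ █ █ █ ·
    · · · █ █ █ █ █ · ·
    · · █ █ · · · · · ·
    · · · · · · · · · ·
    · · · · · · · · · ·
    · · · · · · · · · ·
    · · · · · · · · · ·
T2:
  2·area = 16
  edge (4, 2)→(12, 6): d=(8,4) right/bottom  bias=-1
  edge (12, 6)→(0, 2): d=(-12,-4) top-left  bias=+0
  edge (0, 2)→(4, 2): d=(4,0) top-left  bias=+0
    (1,1)@(3, 3): e=[12,0,4] → █  [on edge]
    (2,1)@(5, 3): e=[4,8,4] → █
    (3,1)@(7, 3): e=[-4,16,4] → ·
    (1,2)@(3, 5): e=[28,-24,12] → ·
    (2,2)@(5, 5): e=[20,-16,12] → ·
    (4,2)@(9, 5): e=[4,0,12] → █  [on edge]
    (5,2)@(11, 5): e=[-4,8,12] → ·
    (4,3)@(9, 7): e=[20,-24,20] → ·
    (7,3)@(15, 7): e=[-4,0,20] → ·  [on edge]
  covered (3 px):
    · · · · · · · · · ·
    · █ █ · · · · · · ·
    · · · · █ · · · · ·
    · · · · · · · · · ·
    · · · · · · · · · ·
    · · · · · · · · · ·
    · · · · · · · · · ·
    · · · · · · · · · ·
    · · · · · · · · · ·
    · · · · · · · · · ·
    · · · · · · · · · ·

Final: 45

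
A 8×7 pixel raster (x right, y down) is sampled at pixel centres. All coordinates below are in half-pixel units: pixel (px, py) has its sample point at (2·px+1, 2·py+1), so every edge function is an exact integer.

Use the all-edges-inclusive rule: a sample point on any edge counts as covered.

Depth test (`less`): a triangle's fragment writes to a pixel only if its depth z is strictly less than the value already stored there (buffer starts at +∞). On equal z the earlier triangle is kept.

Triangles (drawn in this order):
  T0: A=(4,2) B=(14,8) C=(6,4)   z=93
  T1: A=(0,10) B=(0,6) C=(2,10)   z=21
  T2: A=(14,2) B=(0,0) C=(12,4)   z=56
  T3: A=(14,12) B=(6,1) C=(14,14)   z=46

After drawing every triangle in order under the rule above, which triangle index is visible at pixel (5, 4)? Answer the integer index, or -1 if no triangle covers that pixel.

T0:
  2·area = 8
  edge (4, 2)→(14, 8): d=(10,6) inclusive
  edge (14, 8)→(6, 4): d=(-8,-4) inclusive
  edge (6, 4)→(4, 2): d=(-2,-2) inclusive
    (1,0)@(3, 1): e=[-4,12,0] → ·  [on edge]
    (2,1)@(5, 3): e=[4,4,0] → #  [on edge]
    (3,1)@(7, 3): e=[-8,12,4] → ·
    (2,2)@(5, 5): e=[24,-12,-4] → ·
    (3,2)@(7, 5): e=[12,-4,0] → ·  [on edge]
    (4,2)@(9, 5): e=[0,4,4] → #  [on edge]
    (5,2)@(11, 5): e=[-12,12,8] → ·
    (4,3)@(9, 7): e=[20,-12,0] → ·  [on edge]
    (5,4)@(11, 9): e=[28,-20,0] → ·  [on edge]
    (6,5)@(13, 11): e=[36,-28,0] → ·  [on edge]
    (7,6)@(15, 13): e=[44,-36,0] → ·  [on edge]
  covered (2 px):
    · · · · · · · ·
    · · # · · · · ·
    · · · · # · · ·
    · · · · · · · ·
    · · · · · · · ·
    · · · · · · · ·
    · · · · · · · ·
T1:
  2·area = 8
  edge (0, 10)→(0, 6): d=(0,-4) inclusive
  edge (0, 6)→(2, 10): d=(2,4) inclusive
  edge (2, 10)→(0, 10): d=(-2,0) inclusive
    (0,4)@(1, 9): e=[4,2,2] → #
    (1,4)@(3, 9): e=[12,-6,2] → ·
    (0,5)@(1, 11): e=[4,6,-2] → ·
  covered (1 px):
    · · · · · · · ·
    · · · · · · · ·
    · · · · · · · ·
    · · · · · · · ·
    # · · · · · · ·
    · · · · · · · ·
    · · · · · · · ·
T2:
  2·area = 32  (B↔C swapped to make it positive)
  edge (14, 2)→(12, 4): d=(-2,2) inclusive
  edge (12, 4)→(0, 0): d=(-12,-4) inclusive
  edge (0, 0)→(14, 2): d=(14,2) inclusive
    (1,0)@(3, 1): e=[24,0,8] → #  [on edge]
    (2,0)@(5, 1): e=[20,8,4] → #
    (3,0)@(7, 1): e=[16,16,0] → #  [on edge]
    (4,0)@(9, 1): e=[12,24,-4] → ·
    (7,0)@(15, 1): e=[0,48,-16] → ·  [on edge]
    (1,1)@(3, 3): e=[20,-24,36] → ·
    (2,1)@(5, 3): e=[16,-16,32] → ·
    (3,1)@(7, 3): e=[12,-8,28] → ·
    (4,1)@(9, 3): e=[8,0,24] → #  [on edge]
    (5,1)@(11, 3): e=[4,8,20] → #
    (6,1)@(13, 3): e=[0,16,16] → #  [on edge]
    (7,1)@(15, 3): e=[-4,24,12] → ·
    (5,2)@(11, 5): e=[0,-16,48] → ·  [on edge]
    (7,2)@(15, 5): e=[-8,0,40] → ·  [on edge]
    (4,3)@(9, 7): e=[0,-48,80] → ·  [on edge]
    (3,4)@(7, 9): e=[0,-80,112] → ·  [on edge]
    (2,5)@(5, 11): e=[0,-112,144] → ·  [on edge]
    (1,6)@(3, 13): e=[0,-144,176] → ·  [on edge]
  covered (6 px):
    · # # # · · · ·
    · · · · # # # ·
    · · · · · · · ·
    · · · · · · · ·
    · · · · · · · ·
    · · · · · · · ·
    · · · · · · · ·
T3:
  2·area = 16  (B↔C swapped to make it positive)
  edge (14, 12)→(14, 14): d=(0,2) inclusive
  edge (14, 14)→(6, 1): d=(-8,-13) inclusive
  edge (6, 1)→(14, 12): d=(8,11) inclusive
    (5,4)@(11, 9): e=[6,1,9] → #
    (6,4)@(13, 9): e=[2,27,-13] → ·
    (5,5)@(11, 11): e=[6,-15,25] → ·
    (6,5)@(13, 11): e=[2,11,3] → #
    (7,5)@(15, 11): e=[-2,37,-19] → ·
    (6,6)@(13, 13): e=[2,-5,19] → ·
  covered (2 px):
    · · · · · · · ·
    · · · · · · · ·
    · · · · · · · ·
    · · · · · · · ·
    · · · · · # · ·
    · · · · · · # ·
    · · · · · · · ·

Z-buffer (winner per pixel, '.' = empty):
  . 2 2 2 . . . .
  . . 0 . 2 2 2 .
  . . . . 0 . . .
  . . . . . . . .
  1 . . . . 3 . .
  . . . . . . 3 .
  . . . . . . . .

Answer: 3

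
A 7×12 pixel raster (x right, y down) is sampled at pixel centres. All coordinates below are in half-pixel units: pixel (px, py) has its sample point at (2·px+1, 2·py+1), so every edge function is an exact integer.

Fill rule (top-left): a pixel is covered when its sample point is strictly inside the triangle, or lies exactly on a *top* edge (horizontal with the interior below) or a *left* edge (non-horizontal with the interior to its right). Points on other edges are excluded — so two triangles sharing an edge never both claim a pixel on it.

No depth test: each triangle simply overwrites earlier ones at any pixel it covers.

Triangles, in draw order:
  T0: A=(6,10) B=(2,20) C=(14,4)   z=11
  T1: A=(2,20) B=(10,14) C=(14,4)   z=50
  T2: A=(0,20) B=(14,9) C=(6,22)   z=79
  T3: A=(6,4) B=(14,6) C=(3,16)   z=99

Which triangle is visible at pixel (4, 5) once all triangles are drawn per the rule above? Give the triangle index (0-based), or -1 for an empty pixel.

T0:
  2·area = 56  (B↔C swapped to make it positive)
  edge (6, 10)→(14, 4): d=(8,-6) top-left  bias=+0
  edge (14, 4)→(2, 20): d=(-12,16) right/bottom  bias=-1
  edge (2, 20)→(6, 10): d=(4,-10) top-left  bias=+0
    (6,2)@(13, 5): e=[2,4,50] → X
    (5,3)@(11, 7): e=[6,12,38] → X
    (6,3)@(13, 7): e=[18,-20,58] → .
    (4,4)@(9, 9): e=[10,20,26] → X
    (5,4)@(11, 9): e=[22,-12,46] → .
    (3,5)@(7, 11): e=[14,28,14] → X
    (4,5)@(9, 11): e=[26,-4,34] → .
    (2,6)@(5, 13): e=[18,36,2] → X
    (4,6)@(9, 13): e=[42,-28,42] → .
    (2,7)@(5, 15): e=[34,12,10] → X
    (3,7)@(7, 15): e=[46,-20,30] → .
    (2,8)@(5, 17): e=[50,-12,18] → .
  covered (7 px):
    . . . . . . .
    . . . . . . .
    . . . . . . X
    . . . . . X .
    . . . . X . .
    . . . X . . .
    . . X X . . .
    . . X . . . .
    . . . . . . .
    . . . . . . .
    . . . . . . .
    . . . . . . .
T1:
  2·area = 56  (B↔C swapped to make it positive)
  edge (2, 20)→(14, 4): d=(12,-16) top-left  bias=+0
  edge (14, 4)→(10, 14): d=(-4,10) right/bottom  bias=-1
  edge (10, 14)→(2, 20): d=(-8,6) right/bottom  bias=-1
    (5,4)@(11, 9): e=[12,10,34] → X
    (6,4)@(13, 9): e=[44,-10,22] → .
    (4,5)@(9, 11): e=[4,22,30] → X
    (6,5)@(13, 11): e=[68,-18,6] → .
    (4,6)@(9, 13): e=[28,14,14] → X
    (5,6)@(11, 13): e=[60,-6,2] → .
    (3,7)@(7, 15): e=[20,26,10] → X
    (4,7)@(9, 15): e=[52,6,-2] → .
    (2,8)@(5, 17): e=[12,38,6] → X
    (3,8)@(7, 17): e=[44,18,-6] → .
    (1,9)@(3, 19): e=[4,50,2] → X
    (2,9)@(5, 19): e=[36,30,-10] → .
  covered (7 px):
    . . . . . . .
    . . . . . . .
    . . . . . . .
    . . . . . . .
    . . . . . X .
    . . . . X X .
    . . . . X . .
    . . . X . . .
    . . X . . . .
    . X . . . . .
    . . . . . . .
    . . . . . . .
T2:
  2·area = 94
  edge (0, 20)→(14, 9): d=(14,-11) top-left  bias=+0
  edge (14, 9)→(6, 22): d=(-8,13) right/bottom  bias=-1
  edge (6, 22)→(0, 20): d=(-6,-2) top-left  bias=+0
    (4,6)@(9, 13): e=[1,33,60] → X
    (5,6)@(11, 13): e=[23,7,64] → X
    (6,6)@(13, 13): e=[45,-19,68] → .
    (3,7)@(7, 15): e=[7,43,44] → X
    (5,7)@(11, 15): e=[51,-9,52] → .
    (2,8)@(5, 17): e=[13,53,28] → X
    (5,8)@(11, 17): e=[79,-25,40] → .
    (1,9)@(3, 19): e=[19,63,12] → X
    (4,9)@(9, 19): e=[85,-15,24] → .
    (1,10)@(3, 21): e=[47,47,0] → X  [on edge]
    (3,10)@(7, 21): e=[91,-5,8] → .
    (1,11)@(3, 23): e=[75,31,-12] → .
    (4,11)@(9, 23): e=[141,-47,0] → .  [on edge]
  covered (12 px):
    . . . . . . .
    . . . . . . .
    . . . . . . .
    . . . . . . .
    . . . . . . .
    . . . . . . .
    . . . . X X .
    . . . X X . .
    . . X X X . .
    . X X X . . .
    . X X . . . .
    . . . . . . .
T3:
  2·area = 102
  edge (6, 4)→(14, 6): d=(8,2) right/bottom  bias=-1
  edge (14, 6)→(3, 16): d=(-11,10) right/bottom  bias=-1
  edge (3, 16)→(6, 4): d=(3,-12) top-left  bias=+0
    (3,2)@(7, 5): e=[6,81,15] → X
    (4,2)@(9, 5): e=[2,61,39] → X
    (5,2)@(11, 5): e=[-2,41,63] → .
    (3,3)@(7, 7): e=[22,59,21] → X
    (5,3)@(11, 7): e=[14,19,69] → X
    (6,3)@(13, 7): e=[10,-1,93] → .
    (2,4)@(5, 9): e=[42,57,3] → X
    (5,4)@(11, 9): e=[30,-3,75] → .
    (2,5)@(5, 11): e=[58,35,9] → X
    (4,5)@(9, 11): e=[50,-5,57] → .
    (2,6)@(5, 13): e=[74,13,15] → X
    (3,6)@(7, 13): e=[70,-7,39] → .
  covered (11 px):
    . . . . . . .
    . . . . . . .
    . . . X X . .
    . . . X X X .
    . . X X X . .
    . . X X . . .
    . . X . . . .
    . . . . . . .
    . . . . . . .
    . . . . . . .
    . . . . . . .
    . . . . . . .

Z-buffer (winner per pixel, '.' = empty):
  . . . . . . .
  . . . . . . .
  . . . 3 3 . 0
  . . . 3 3 3 .
  . . 3 3 3 1 .
  . . 3 3 1 1 .
  . . 3 0 2 2 .
  . . 0 2 2 . .
  . . 2 2 2 . .
  . 2 2 2 . . .
  . 2 2 . . . .
  . . . . . . .

Final: 1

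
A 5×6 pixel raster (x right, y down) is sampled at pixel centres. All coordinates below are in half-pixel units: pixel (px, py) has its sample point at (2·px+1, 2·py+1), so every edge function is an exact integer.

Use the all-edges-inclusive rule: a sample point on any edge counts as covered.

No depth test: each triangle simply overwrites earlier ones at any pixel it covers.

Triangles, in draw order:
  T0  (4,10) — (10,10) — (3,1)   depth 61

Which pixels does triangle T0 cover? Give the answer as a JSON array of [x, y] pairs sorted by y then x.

T0:
  2·area = 54  (B↔C swapped to make it positive)
  edge (4, 10)→(3, 1): d=(-1,-9) inclusive
  edge (3, 1)→(10, 10): d=(7,9) inclusive
  edge (10, 10)→(4, 10): d=(-6,0) inclusive
    (1,0)@(3, 1): e=[0,0,54] → #  [on edge]
    (2,0)@(5, 1): e=[18,-18,54] → ·
    (1,1)@(3, 3): e=[-2,14,42] → ·
    (2,2)@(5, 5): e=[14,10,30] → #
    (3,2)@(7, 5): e=[32,-8,30] → ·
    (2,3)@(5, 7): e=[12,24,18] → #
    (3,3)@(7, 7): e=[30,6,18] → #
    (4,3)@(9, 7): e=[48,-12,18] → ·
    (2,4)@(5, 9): e=[10,38,6] → #
    (4,4)@(9, 9): e=[46,2,6] → #
    (2,5)@(5, 11): e=[8,52,-6] → ·
    (3,5)@(7, 11): e=[26,34,-6] → ·
  covered (7 px):
    · # · · ·
    · · · · ·
    · · # · ·
    · · # # ·
    · · # # #
    · · · · ·

Answer: [[1,0],[2,2],[2,3],[3,3],[2,4],[3,4],[4,4]]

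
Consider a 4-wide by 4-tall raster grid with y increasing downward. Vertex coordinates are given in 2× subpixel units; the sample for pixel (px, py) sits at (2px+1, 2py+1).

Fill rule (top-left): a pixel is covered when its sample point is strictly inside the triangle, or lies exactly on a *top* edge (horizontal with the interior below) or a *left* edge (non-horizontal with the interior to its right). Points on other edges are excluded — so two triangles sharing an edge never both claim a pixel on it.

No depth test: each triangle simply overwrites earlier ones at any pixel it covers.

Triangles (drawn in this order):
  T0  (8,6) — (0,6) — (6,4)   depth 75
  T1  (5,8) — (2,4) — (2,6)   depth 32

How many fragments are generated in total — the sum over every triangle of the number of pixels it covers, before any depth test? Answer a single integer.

T0:
  2·area = 16
  edge (8, 6)→(0, 6): d=(-8,0) right/bottom  bias=-1
  edge (0, 6)→(6, 4): d=(6,-2) top-left  bias=+0
  edge (6, 4)→(8, 6): d=(2,2) right/bottom  bias=-1
    (1,0)@(3, 1): e=[40,-24,0] → .  [on edge]
    (2,1)@(5, 3): e=[24,-8,0] → .  [on edge]
    (1,2)@(3, 5): e=[8,0,8] → X  [on edge]
    (2,2)@(5, 5): e=[8,4,4] → X
    (3,2)@(7, 5): e=[8,8,0] → .  [on edge]
    (1,3)@(3, 7): e=[-8,12,12] → .
    (2,3)@(5, 7): e=[-8,16,8] → .
  covered (2 px):
    . . . .
    . . . .
    . X X .
    . . . .
T1:
  2·area = 6  (B↔C swapped to make it positive)
  edge (5, 8)→(2, 6): d=(-3,-2) top-left  bias=+0
  edge (2, 6)→(2, 4): d=(0,-2) top-left  bias=+0
  edge (2, 4)→(5, 8): d=(3,4) right/bottom  bias=-1
  covered (0 px):
    . . . .
    . . . .
    . . . .
    . . . .

Result: 2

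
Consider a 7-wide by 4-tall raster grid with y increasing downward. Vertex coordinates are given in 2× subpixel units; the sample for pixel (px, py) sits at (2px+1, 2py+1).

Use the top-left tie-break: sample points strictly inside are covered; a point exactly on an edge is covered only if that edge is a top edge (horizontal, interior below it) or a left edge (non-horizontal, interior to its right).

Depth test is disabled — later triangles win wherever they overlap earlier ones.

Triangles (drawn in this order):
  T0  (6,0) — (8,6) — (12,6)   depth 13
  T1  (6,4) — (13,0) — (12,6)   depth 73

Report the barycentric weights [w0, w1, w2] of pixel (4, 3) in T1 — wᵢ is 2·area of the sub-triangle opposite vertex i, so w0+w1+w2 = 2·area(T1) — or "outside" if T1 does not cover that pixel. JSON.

T0:
  2·area = 24  (B↔C swapped to make it positive)
  edge (6, 0)→(12, 6): d=(6,6) right/bottom  bias=-1
  edge (12, 6)→(8, 6): d=(-4,0) right/bottom  bias=-1
  edge (8, 6)→(6, 0): d=(-2,-6) top-left  bias=+0
    (3,0)@(7, 1): e=[0,20,4] → .  [on edge]
    (3,1)@(7, 3): e=[12,12,0] → X  [on edge]
    (4,1)@(9, 3): e=[0,12,12] → .  [on edge]
    (3,2)@(7, 5): e=[24,4,-4] → .
    (4,2)@(9, 5): e=[12,4,8] → X
    (5,2)@(11, 5): e=[0,4,20] → .  [on edge]
    (4,3)@(9, 7): e=[24,-4,4] → .
    (6,3)@(13, 7): e=[0,-4,28] → .  [on edge]
  covered (2 px):
    . . . . . . .
    . . . X . . .
    . . . . X . .
    . . . . . . .
T1:
  2·area = 38
  edge (6, 4)→(13, 0): d=(7,-4) top-left  bias=+0
  edge (13, 0)→(12, 6): d=(-1,6) right/bottom  bias=-1
  edge (12, 6)→(6, 4): d=(-6,-2) top-left  bias=+0
    (1,1)@(3, 3): e=[-19,57,0] → .  [on edge]
    (4,1)@(9, 3): e=[5,21,12] → X
    (5,1)@(11, 3): e=[13,9,16] → X
    (6,1)@(13, 3): e=[21,-3,20] → .
    (4,2)@(9, 5): e=[19,19,0] → X  [on edge]
    (6,2)@(13, 5): e=[35,-5,8] → .
    (4,3)@(9, 7): e=[33,17,-12] → .
    (5,3)@(11, 7): e=[41,5,-8] → .
  covered (4 px):
    . . . . . . .
    . . . . X X .
    . . . . X X .
    . . . . . . .

Answer: "outside"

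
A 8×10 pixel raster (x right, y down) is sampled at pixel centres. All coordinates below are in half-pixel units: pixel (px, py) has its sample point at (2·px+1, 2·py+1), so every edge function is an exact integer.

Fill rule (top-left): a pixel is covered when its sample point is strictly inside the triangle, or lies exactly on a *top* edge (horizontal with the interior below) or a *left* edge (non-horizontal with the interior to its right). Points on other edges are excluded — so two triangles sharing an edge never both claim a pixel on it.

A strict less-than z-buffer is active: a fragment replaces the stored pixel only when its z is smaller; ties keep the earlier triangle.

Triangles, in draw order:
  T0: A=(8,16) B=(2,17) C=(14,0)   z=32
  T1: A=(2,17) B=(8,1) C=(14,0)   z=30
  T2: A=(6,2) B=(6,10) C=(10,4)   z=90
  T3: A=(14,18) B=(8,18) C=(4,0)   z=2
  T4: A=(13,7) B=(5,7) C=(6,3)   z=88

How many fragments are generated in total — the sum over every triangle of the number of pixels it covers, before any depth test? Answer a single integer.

T0:
  2·area = 90
  edge (8, 16)→(2, 17): d=(-6,1) right/bottom  bias=-1
  edge (2, 17)→(14, 0): d=(12,-17) top-left  bias=+0
  edge (14, 0)→(8, 16): d=(-6,16) right/bottom  bias=-1
    (5,2)@(11, 5): e=[63,9,18] → #
    (6,2)@(13, 5): e=[61,43,-14] → ·
    (5,3)@(11, 7): e=[51,33,6] → #
    (6,3)@(13, 7): e=[49,67,-26] → ·
    (4,4)@(9, 9): e=[41,23,26] → #
    (5,4)@(11, 9): e=[39,57,-6] → ·
    (3,5)@(7, 11): e=[31,13,46] → #
    (5,5)@(11, 11): e=[27,81,-18] → ·
    (2,6)@(5, 13): e=[21,3,66] → #
    (5,6)@(11, 13): e=[15,105,-30] → ·
    (2,7)@(5, 15): e=[9,27,54] → #
    (4,7)@(9, 15): e=[5,95,-10] → ·
  covered (10 px):
    · · · · · · · ·
    · · · · · · · ·
    · · · · · # · ·
    · · · · · # · ·
    · · · · # · · ·
    · · · # # · · ·
    · · # # # · · ·
    · · # # · · · ·
    · · · · · · · ·
    · · · · · · · ·
T1:
  2·area = 90
  edge (2, 17)→(8, 1): d=(6,-16) top-left  bias=+0
  edge (8, 1)→(14, 0): d=(6,-1) top-left  bias=+0
  edge (14, 0)→(2, 17): d=(-12,17) right/bottom  bias=-1
    (4,0)@(9, 1): e=[16,1,73] → #
    (5,0)@(11, 1): e=[48,3,39] → #
    (6,0)@(13, 1): e=[80,5,5] → #
    (7,0)@(15, 1): e=[112,7,-29] → ·
    (4,1)@(9, 3): e=[28,13,49] → #
    (6,1)@(13, 3): e=[92,17,-19] → ·
    (3,2)@(7, 5): e=[8,23,59] → #
    (5,2)@(11, 5): e=[72,27,-9] → ·
    (3,3)@(7, 7): e=[20,35,35] → #
    (5,3)@(11, 7): e=[84,39,-33] → ·
    (2,4)@(5, 9): e=[0,45,45] → #  [on edge]
    (4,4)@(9, 9): e=[64,49,-23] → ·
  covered (13 px):
    · · · · # # # ·
    · · · · # # · ·
    · · · # # · · ·
    · · · # # · · ·
    · · # # · · · ·
    · · # · · · · ·
    · · · · · · · ·
    · # · · · · · ·
    · · · · · · · ·
    · · · · · · · ·
T2:
  2·area = 32  (B↔C swapped to make it positive)
  edge (6, 2)→(10, 4): d=(4,2) right/bottom  bias=-1
  edge (10, 4)→(6, 10): d=(-4,6) right/bottom  bias=-1
  edge (6, 10)→(6, 2): d=(0,-8) top-left  bias=+0
    (3,1)@(7, 3): e=[2,22,8] → #
    (4,1)@(9, 3): e=[-2,10,24] → ·
    (3,2)@(7, 5): e=[10,14,8] → #
    (4,2)@(9, 5): e=[6,2,24] → #
    (5,2)@(11, 5): e=[2,-10,40] → ·
    (3,3)@(7, 7): e=[18,6,8] → #
    (4,3)@(9, 7): e=[14,-6,24] → ·
    (3,4)@(7, 9): e=[26,-2,8] → ·
  covered (4 px):
    · · · · · · · ·
    · · · # · · · ·
    · · · # # · · ·
    · · · # · · · ·
    · · · · · · · ·
    · · · · · · · ·
    · · · · · · · ·
    · · · · · · · ·
    · · · · · · · ·
    · · · · · · · ·
T3:
  2·area = 108
  edge (14, 18)→(8, 18): d=(-6,0) right/bottom  bias=-1
  edge (8, 18)→(4, 0): d=(-4,-18) top-left  bias=+0
  edge (4, 0)→(14, 18): d=(10,18) right/bottom  bias=-1
    (2,1)@(5, 3): e=[90,6,12] → #
    (3,1)@(7, 3): e=[90,42,-24] → ·
    (2,2)@(5, 5): e=[78,-2,32] → ·
    (3,3)@(7, 7): e=[66,26,16] → #
    (4,3)@(9, 7): e=[66,62,-20] → ·
    (3,4)@(7, 9): e=[54,18,36] → #
    (4,4)@(9, 9): e=[54,54,0] → ·  [on edge]
    (3,5)@(7, 11): e=[42,10,56] → #
    (4,5)@(9, 11): e=[42,46,20] → #
    (5,5)@(11, 11): e=[42,82,-16] → ·
    (3,6)@(7, 13): e=[30,2,76] → #
    (5,6)@(11, 13): e=[30,74,4] → #
  covered (13 px):
    · · · · · · · ·
    · · # · · · · ·
    · · · · · · · ·
    · · · # · · · ·
    · · · # · · · ·
    · · · # # · · ·
    · · · # # # · ·
    · · · · # # · ·
    · · · · # # # ·
    · · · · · · · ·
T4:
  2·area = 32
  edge (13, 7)→(5, 7): d=(-8,0) right/bottom  bias=-1
  edge (5, 7)→(6, 3): d=(1,-4) top-left  bias=+0
  edge (6, 3)→(13, 7): d=(7,4) right/bottom  bias=-1
    (3,2)@(7, 5): e=[16,6,10] → #
    (4,2)@(9, 5): e=[16,14,2] → #
    (5,2)@(11, 5): e=[16,22,-6] → ·
    (0,3)@(1, 7): e=[0,-16,48] → ·  [on edge]
    (1,3)@(3, 7): e=[0,-8,40] → ·  [on edge]
    (2,3)@(5, 7): e=[0,0,32] → ·  [on edge]
    (3,3)@(7, 7): e=[0,8,24] → ·  [on edge]
    (4,3)@(9, 7): e=[0,16,16] → ·  [on edge]
    (5,3)@(11, 7): e=[0,24,8] → ·  [on edge]
    (6,3)@(13, 7): e=[0,32,0] → ·  [on edge]
    (7,3)@(15, 7): e=[0,40,-8] → ·  [on edge]
    (1,7)@(3, 15): e=[-64,0,96] → ·  [on edge]
  covered (2 px):
    · · · · · · · ·
    · · · · · · · ·
    · · · # # · · ·
    · · · · · · · ·
    · · · · · · · ·
    · · · · · · · ·
    · · · · · · · ·
    · · · · · · · ·
    · · · · · · · ·
    · · · · · · · ·

Result: 42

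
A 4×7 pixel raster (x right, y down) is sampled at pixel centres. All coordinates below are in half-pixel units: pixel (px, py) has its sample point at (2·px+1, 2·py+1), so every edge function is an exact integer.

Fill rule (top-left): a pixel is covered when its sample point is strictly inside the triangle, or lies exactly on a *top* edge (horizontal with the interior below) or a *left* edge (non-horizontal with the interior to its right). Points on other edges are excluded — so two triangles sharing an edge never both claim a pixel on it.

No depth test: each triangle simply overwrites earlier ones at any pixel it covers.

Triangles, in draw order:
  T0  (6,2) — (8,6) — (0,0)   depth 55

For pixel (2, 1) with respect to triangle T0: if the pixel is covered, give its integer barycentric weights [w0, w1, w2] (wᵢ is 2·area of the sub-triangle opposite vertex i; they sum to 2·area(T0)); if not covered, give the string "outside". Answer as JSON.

T0:
  2·area = 20
  edge (6, 2)→(8, 6): d=(2,4) right/bottom  bias=-1
  edge (8, 6)→(0, 0): d=(-8,-6) top-left  bias=+0
  edge (0, 0)→(6, 2): d=(6,2) right/bottom  bias=-1
    (1,0)@(3, 1): e=[10,10,0] → ·  [on edge]
    (2,1)@(5, 3): e=[6,6,8] → #
    (3,1)@(7, 3): e=[-2,18,4] → ·
    (2,2)@(5, 5): e=[10,-10,20] → ·
    (3,2)@(7, 5): e=[2,2,16] → #
    (3,3)@(7, 7): e=[6,-14,28] → ·
  covered (2 px):
    · · · ·
    · · # ·
    · · · #
    · · · ·
    · · · ·
    · · · ·
    · · · ·

Answer: [6,8,6]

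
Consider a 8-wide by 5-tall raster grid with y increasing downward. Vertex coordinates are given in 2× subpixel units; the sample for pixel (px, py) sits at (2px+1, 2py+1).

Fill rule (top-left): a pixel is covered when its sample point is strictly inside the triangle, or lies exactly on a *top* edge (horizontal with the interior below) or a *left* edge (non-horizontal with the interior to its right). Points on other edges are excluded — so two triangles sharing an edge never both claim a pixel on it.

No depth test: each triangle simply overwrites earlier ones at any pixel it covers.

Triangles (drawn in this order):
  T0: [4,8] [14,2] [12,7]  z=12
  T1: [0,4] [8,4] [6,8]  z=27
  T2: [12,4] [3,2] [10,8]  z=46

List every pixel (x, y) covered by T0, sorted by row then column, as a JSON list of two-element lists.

T0:
  2·area = 38
  edge (4, 8)→(14, 2): d=(10,-6) top-left  bias=+0
  edge (14, 2)→(12, 7): d=(-2,5) right/bottom  bias=-1
  edge (12, 7)→(4, 8): d=(-8,1) right/bottom  bias=-1
    (6,1)@(13, 3): e=[4,3,31] → █
    (7,1)@(15, 3): e=[16,-7,29] → ·
    (4,2)@(9, 5): e=[0,19,19] → █  [on edge]
    (5,2)@(11, 5): e=[12,9,17] → █
    (6,2)@(13, 5): e=[24,-1,15] → ·
    (3,3)@(7, 7): e=[8,25,5] → █
    (6,3)@(13, 7): e=[44,-5,-1] → ·
    (3,4)@(7, 9): e=[28,21,-11] → ·
    (4,4)@(9, 9): e=[40,11,-13] → ·
    (5,4)@(11, 9): e=[52,1,-15] → ·
  covered (6 px):
    · · · · · · · ·
    · · · · · · █ ·
    · · · · █ █ · ·
    · · · █ █ █ · ·
    · · · · · · · ·
T1:
  2·area = 32
  edge (0, 4)→(8, 4): d=(8,0) top-left  bias=+0
  edge (8, 4)→(6, 8): d=(-2,4) right/bottom  bias=-1
  edge (6, 8)→(0, 4): d=(-6,-4) top-left  bias=+0
    (1,2)@(3, 5): e=[8,18,6] → █
    (2,2)@(5, 5): e=[8,10,14] → █
    (3,2)@(7, 5): e=[8,2,22] → █
    (4,2)@(9, 5): e=[8,-6,30] → ·
    (1,3)@(3, 7): e=[24,14,-6] → ·
    (2,3)@(5, 7): e=[24,6,2] → █
    (3,3)@(7, 7): e=[24,-2,10] → ·
    (2,4)@(5, 9): e=[40,2,-10] → ·
  covered (4 px):
    · · · · · · · ·
    · · · · · · · ·
    · █ █ █ · · · ·
    · · █ · · · · ·
    · · · · · · · ·
T2:
  2·area = 40  (B↔C swapped to make it positive)
  edge (12, 4)→(10, 8): d=(-2,4) right/bottom  bias=-1
  edge (10, 8)→(3, 2): d=(-7,-6) top-left  bias=+0
  edge (3, 2)→(12, 4): d=(9,2) right/bottom  bias=-1
    (2,1)@(5, 3): e=[30,5,5] → █
    (3,1)@(7, 3): e=[22,17,1] → █
    (4,1)@(9, 3): e=[14,29,-3] → ·
    (2,2)@(5, 5): e=[26,-9,23] → ·
    (3,2)@(7, 5): e=[18,3,19] → █
    (4,2)@(9, 5): e=[10,15,15] → █
    (5,2)@(11, 5): e=[2,27,11] → █
    (6,2)@(13, 5): e=[-6,39,7] → ·
    (3,3)@(7, 7): e=[14,-11,37] → ·
    (4,3)@(9, 7): e=[6,1,33] → █
    (5,3)@(11, 7): e=[-2,13,29] → ·
    (4,4)@(9, 9): e=[2,-13,51] → ·
  covered (6 px):
    · · · · · · · ·
    · · █ █ · · · ·
    · · · █ █ █ · ·
    · · · · █ · · ·
    · · · · · · · ·

Result: [[6,1],[4,2],[5,2],[3,3],[4,3],[5,3]]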